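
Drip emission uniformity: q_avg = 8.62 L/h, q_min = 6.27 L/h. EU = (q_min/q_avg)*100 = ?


EU = (q_min/q_avg)*100 = (6.27/8.62)*100 = 72.7378%

72.7378 %


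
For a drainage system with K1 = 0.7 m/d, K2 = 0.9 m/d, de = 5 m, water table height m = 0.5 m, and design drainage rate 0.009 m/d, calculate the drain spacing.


S^2 = 8*K2*de*m/q + 4*K1*m^2/q
S^2 = 8*0.9*5*0.5/0.009 + 4*0.7*0.5^2/0.009
S = sqrt(2077.7778)

45.5826 m


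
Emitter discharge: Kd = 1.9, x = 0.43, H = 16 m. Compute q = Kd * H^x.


q = Kd * H^x = 1.9 * 16^0.43 = 1.9 * 3.294364

6.2593 L/h


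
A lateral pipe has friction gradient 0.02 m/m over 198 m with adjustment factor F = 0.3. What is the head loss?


hf = J * L * F = 0.02 * 198 * 0.3 = 1.1880 m

1.1880 m


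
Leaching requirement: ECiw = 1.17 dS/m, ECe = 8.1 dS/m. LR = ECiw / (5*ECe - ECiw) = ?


LR = ECiw / (5*ECe - ECiw)
LR = 1.17 / (5*8.1 - 1.17)
LR = 1.17 / 39.3300

0.0297


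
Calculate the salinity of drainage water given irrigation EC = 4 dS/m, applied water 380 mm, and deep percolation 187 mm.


EC_dw = EC_iw * D_iw / D_dw
EC_dw = 4 * 380 / 187
EC_dw = 1520 / 187

8.1283 dS/m


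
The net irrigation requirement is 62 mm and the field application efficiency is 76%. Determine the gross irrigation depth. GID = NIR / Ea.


Ea = 76% = 0.76
GID = NIR / Ea = 62 / 0.76 = 81.5789 mm

81.5789 mm


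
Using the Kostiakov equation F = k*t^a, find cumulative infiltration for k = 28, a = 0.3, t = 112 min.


F = k * t^a = 28 * 112^0.3
F = 28 * 4.118750

115.3250 mm


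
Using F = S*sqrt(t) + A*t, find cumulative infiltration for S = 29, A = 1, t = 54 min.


F = S*sqrt(t) + A*t
F = 29*sqrt(54) + 1*54
F = 29*7.348469 + 54

267.1056 mm


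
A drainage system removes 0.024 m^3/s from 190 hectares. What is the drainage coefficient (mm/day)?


DC = Q * 86400 / (A * 10000) * 1000
DC = 0.024 * 86400 / (190 * 10000) * 1000
DC = 2073600.0000 / 1900000

1.0914 mm/day


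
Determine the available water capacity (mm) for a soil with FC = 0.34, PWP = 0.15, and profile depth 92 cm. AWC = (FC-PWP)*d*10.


AWC = (FC - PWP) * d * 10
AWC = (0.34 - 0.15) * 92 * 10
AWC = 0.1900 * 92 * 10

174.8000 mm


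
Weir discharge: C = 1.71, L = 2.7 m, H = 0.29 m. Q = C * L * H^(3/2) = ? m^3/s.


Q = C * L * H^(3/2) = 1.71 * 2.7 * 0.29^1.5 = 1.71 * 2.7 * 0.156170

0.7210 m^3/s


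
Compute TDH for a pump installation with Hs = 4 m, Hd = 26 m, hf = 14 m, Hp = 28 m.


TDH = Hs + Hd + hf + Hp = 4 + 26 + 14 + 28 = 72

72 m


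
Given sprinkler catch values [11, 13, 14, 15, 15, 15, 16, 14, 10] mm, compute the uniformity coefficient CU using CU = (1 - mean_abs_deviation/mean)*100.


mean = 13.666667 mm
MAD = 1.555556 mm
CU = (1 - 1.555556/13.666667)*100

88.6179 %


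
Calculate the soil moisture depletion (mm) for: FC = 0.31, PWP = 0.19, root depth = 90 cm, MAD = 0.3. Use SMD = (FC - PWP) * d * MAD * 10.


SMD = (FC - PWP) * d * MAD * 10
SMD = (0.31 - 0.19) * 90 * 0.3 * 10
SMD = 0.1200 * 90 * 0.3 * 10

32.4000 mm


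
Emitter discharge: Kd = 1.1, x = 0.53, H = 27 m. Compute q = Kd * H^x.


q = Kd * H^x = 1.1 * 27^0.53 = 1.1 * 5.736180

6.3098 L/h


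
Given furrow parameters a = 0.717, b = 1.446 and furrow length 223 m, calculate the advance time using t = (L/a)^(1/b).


t = (L/a)^(1/b)
t = (223/0.717)^(1/1.446)
t = 311.018131^(1/1.446)

52.9564 min


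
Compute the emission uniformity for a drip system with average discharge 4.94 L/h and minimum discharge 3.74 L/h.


EU = (q_min/q_avg)*100 = (3.74/4.94)*100 = 75.7085%

75.7085 %


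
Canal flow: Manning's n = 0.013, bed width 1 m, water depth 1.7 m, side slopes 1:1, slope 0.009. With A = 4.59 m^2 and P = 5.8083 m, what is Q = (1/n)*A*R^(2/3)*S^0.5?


R = A/P = 4.59/5.8083 = 0.790248
Q = (1/0.013) * 4.59 * 0.790248^(2/3) * 0.009^0.5

28.6308 m^3/s


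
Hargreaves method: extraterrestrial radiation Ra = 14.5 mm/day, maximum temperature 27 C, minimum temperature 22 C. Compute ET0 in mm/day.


Tmean = (Tmax + Tmin)/2 = (27 + 22)/2 = 24.5
ET0 = 0.0023 * 14.5 * (24.5 + 17.8) * sqrt(27 - 22)
ET0 = 0.0023 * 14.5 * 42.3 * 2.236068

3.1544 mm/day


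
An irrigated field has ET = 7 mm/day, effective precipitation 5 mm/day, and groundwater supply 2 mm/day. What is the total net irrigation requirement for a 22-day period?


Daily deficit = ET - Pe - GW = 7 - 5 - 2 = 0 mm/day
NIR = 0 * 22 = 0 mm

0 mm


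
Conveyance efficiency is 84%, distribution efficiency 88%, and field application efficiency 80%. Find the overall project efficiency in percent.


Ec = 0.84, Eb = 0.88, Ea = 0.8
E = 0.84 * 0.88 * 0.8 * 100 = 59.1360%

59.1360 %


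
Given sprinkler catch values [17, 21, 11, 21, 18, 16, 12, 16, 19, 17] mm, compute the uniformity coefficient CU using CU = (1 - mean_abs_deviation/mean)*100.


mean = 16.800000 mm
MAD = 2.440000 mm
CU = (1 - 2.440000/16.800000)*100

85.4762 %


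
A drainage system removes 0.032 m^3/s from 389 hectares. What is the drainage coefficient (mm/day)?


DC = Q * 86400 / (A * 10000) * 1000
DC = 0.032 * 86400 / (389 * 10000) * 1000
DC = 2764800.0000 / 3890000

0.7107 mm/day


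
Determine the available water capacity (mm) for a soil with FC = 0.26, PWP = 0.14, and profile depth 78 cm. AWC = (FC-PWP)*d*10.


AWC = (FC - PWP) * d * 10
AWC = (0.26 - 0.14) * 78 * 10
AWC = 0.1200 * 78 * 10

93.6000 mm


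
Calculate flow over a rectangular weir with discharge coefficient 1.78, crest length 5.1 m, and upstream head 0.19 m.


Q = C * L * H^(3/2) = 1.78 * 5.1 * 0.19^1.5 = 1.78 * 5.1 * 0.082819

0.7518 m^3/s


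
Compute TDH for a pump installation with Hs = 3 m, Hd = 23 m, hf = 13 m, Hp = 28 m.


TDH = Hs + Hd + hf + Hp = 3 + 23 + 13 + 28 = 67

67 m


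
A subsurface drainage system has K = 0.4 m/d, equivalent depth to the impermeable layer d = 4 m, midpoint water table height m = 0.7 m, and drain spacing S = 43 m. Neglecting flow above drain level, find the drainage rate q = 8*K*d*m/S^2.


q = 8*K*d*m/S^2
q = 8*0.4*4*0.7/43^2
q = 8.9600 / 1849

0.0048 m/d


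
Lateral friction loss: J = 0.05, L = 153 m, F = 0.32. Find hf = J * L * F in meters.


hf = J * L * F = 0.05 * 153 * 0.32 = 2.4480 m

2.4480 m


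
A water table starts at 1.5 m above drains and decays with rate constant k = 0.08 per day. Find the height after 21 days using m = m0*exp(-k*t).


m = m0 * exp(-k*t)
m = 1.5 * exp(-0.08 * 21)
m = 1.5 * exp(-1.6800)

0.2796 m


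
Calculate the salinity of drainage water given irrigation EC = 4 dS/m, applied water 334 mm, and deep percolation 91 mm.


EC_dw = EC_iw * D_iw / D_dw
EC_dw = 4 * 334 / 91
EC_dw = 1336 / 91

14.6813 dS/m


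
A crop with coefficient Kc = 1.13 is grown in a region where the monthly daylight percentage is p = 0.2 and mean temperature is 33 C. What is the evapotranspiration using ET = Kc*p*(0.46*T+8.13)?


ET = Kc * p * (0.46*T + 8.13)
ET = 1.13 * 0.2 * (0.46*33 + 8.13)
ET = 1.13 * 0.2 * 23.3100

5.2681 mm/day


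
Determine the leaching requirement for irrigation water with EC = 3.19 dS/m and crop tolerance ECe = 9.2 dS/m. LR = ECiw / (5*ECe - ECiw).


LR = ECiw / (5*ECe - ECiw)
LR = 3.19 / (5*9.2 - 3.19)
LR = 3.19 / 42.8100

0.0745


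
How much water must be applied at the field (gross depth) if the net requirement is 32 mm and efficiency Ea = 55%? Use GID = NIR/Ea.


Ea = 55% = 0.55
GID = NIR / Ea = 32 / 0.55 = 58.1818 mm

58.1818 mm


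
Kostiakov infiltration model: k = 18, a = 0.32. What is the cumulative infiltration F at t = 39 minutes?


F = k * t^a = 18 * 39^0.32
F = 18 * 3.229540

58.1317 mm


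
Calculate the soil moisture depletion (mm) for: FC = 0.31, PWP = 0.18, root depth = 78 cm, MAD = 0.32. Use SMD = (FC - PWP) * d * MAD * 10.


SMD = (FC - PWP) * d * MAD * 10
SMD = (0.31 - 0.18) * 78 * 0.32 * 10
SMD = 0.1300 * 78 * 0.32 * 10

32.4480 mm


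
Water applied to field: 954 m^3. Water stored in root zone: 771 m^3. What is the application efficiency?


Ea = V_root / V_field * 100 = 771 / 954 * 100 = 80.8176%

80.8176 %


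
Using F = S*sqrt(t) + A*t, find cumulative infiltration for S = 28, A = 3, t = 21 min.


F = S*sqrt(t) + A*t
F = 28*sqrt(21) + 3*21
F = 28*4.582576 + 63

191.3121 mm


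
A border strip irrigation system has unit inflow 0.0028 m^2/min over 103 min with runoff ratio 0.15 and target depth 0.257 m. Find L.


L = q*t/((1+r)*Z)
L = 0.0028*103/((1+0.15)*0.257)
L = 0.2884/0.29555

0.9758 m


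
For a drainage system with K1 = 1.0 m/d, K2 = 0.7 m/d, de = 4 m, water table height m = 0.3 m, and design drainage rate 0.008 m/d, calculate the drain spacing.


S^2 = 8*K2*de*m/q + 4*K1*m^2/q
S^2 = 8*0.7*4*0.3/0.008 + 4*1.0*0.3^2/0.008
S = sqrt(885.0000)

29.7489 m


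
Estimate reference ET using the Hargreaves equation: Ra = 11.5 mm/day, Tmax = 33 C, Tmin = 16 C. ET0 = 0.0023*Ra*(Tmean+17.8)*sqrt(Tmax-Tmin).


Tmean = (Tmax + Tmin)/2 = (33 + 16)/2 = 24.5
ET0 = 0.0023 * 11.5 * (24.5 + 17.8) * sqrt(33 - 16)
ET0 = 0.0023 * 11.5 * 42.3 * 4.123106

4.6131 mm/day


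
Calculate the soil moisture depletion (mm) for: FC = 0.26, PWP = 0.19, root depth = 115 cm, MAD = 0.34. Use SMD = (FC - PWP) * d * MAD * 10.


SMD = (FC - PWP) * d * MAD * 10
SMD = (0.26 - 0.19) * 115 * 0.34 * 10
SMD = 0.0700 * 115 * 0.34 * 10

27.3700 mm


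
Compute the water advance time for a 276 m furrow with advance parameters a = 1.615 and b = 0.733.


t = (L/a)^(1/b)
t = (276/1.615)^(1/0.733)
t = 170.897833^(1/0.733)

1111.7965 min


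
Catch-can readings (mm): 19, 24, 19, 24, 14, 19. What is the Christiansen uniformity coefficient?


mean = 19.833333 mm
MAD = 2.777778 mm
CU = (1 - 2.777778/19.833333)*100

85.9944 %


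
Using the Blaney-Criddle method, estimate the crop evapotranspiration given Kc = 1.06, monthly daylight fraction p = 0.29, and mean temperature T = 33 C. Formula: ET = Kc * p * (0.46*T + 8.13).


ET = Kc * p * (0.46*T + 8.13)
ET = 1.06 * 0.29 * (0.46*33 + 8.13)
ET = 1.06 * 0.29 * 23.3100

7.1655 mm/day


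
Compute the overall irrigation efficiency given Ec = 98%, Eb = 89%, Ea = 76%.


Ec = 0.98, Eb = 0.89, Ea = 0.76
E = 0.98 * 0.89 * 0.76 * 100 = 66.2872%

66.2872 %


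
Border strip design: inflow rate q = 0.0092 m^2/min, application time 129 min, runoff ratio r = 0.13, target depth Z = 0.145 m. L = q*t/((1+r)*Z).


L = q*t/((1+r)*Z)
L = 0.0092*129/((1+0.13)*0.145)
L = 1.1868/0.16385

7.2432 m


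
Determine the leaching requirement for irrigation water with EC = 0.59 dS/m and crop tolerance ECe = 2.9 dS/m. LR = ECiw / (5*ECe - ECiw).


LR = ECiw / (5*ECe - ECiw)
LR = 0.59 / (5*2.9 - 0.59)
LR = 0.59 / 13.9100

0.0424


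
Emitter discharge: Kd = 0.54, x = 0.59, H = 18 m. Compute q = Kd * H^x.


q = Kd * H^x = 0.54 * 18^0.59 = 0.54 * 5.503143

2.9717 L/h


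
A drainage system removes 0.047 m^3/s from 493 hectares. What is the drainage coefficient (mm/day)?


DC = Q * 86400 / (A * 10000) * 1000
DC = 0.047 * 86400 / (493 * 10000) * 1000
DC = 4060800.0000 / 4930000

0.8237 mm/day


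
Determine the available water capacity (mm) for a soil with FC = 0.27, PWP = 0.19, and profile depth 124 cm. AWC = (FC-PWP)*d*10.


AWC = (FC - PWP) * d * 10
AWC = (0.27 - 0.19) * 124 * 10
AWC = 0.0800 * 124 * 10

99.2000 mm


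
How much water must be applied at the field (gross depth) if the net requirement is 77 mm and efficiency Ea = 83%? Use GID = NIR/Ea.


Ea = 83% = 0.83
GID = NIR / Ea = 77 / 0.83 = 92.7711 mm

92.7711 mm


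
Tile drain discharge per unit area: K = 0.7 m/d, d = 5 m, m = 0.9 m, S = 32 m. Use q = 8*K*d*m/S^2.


q = 8*K*d*m/S^2
q = 8*0.7*5*0.9/32^2
q = 25.2000 / 1024

0.0246 m/d


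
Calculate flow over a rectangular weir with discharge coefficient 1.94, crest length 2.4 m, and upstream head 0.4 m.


Q = C * L * H^(3/2) = 1.94 * 2.4 * 0.4^1.5 = 1.94 * 2.4 * 0.252982

1.1779 m^3/s


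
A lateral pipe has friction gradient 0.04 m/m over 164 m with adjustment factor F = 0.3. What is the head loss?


hf = J * L * F = 0.04 * 164 * 0.3 = 1.9680 m

1.9680 m


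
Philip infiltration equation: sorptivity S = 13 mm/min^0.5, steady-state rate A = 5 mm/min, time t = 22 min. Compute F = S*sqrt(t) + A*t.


F = S*sqrt(t) + A*t
F = 13*sqrt(22) + 5*22
F = 13*4.690416 + 110

170.9754 mm


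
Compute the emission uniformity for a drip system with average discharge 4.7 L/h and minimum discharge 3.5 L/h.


EU = (q_min/q_avg)*100 = (3.5/4.7)*100 = 74.4681%

74.4681 %


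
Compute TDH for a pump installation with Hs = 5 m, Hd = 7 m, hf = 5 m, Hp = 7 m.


TDH = Hs + Hd + hf + Hp = 5 + 7 + 5 + 7 = 24

24 m


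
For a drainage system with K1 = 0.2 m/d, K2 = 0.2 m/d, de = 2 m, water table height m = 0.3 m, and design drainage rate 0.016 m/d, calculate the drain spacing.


S^2 = 8*K2*de*m/q + 4*K1*m^2/q
S^2 = 8*0.2*2*0.3/0.016 + 4*0.2*0.3^2/0.016
S = sqrt(64.5000)

8.0312 m


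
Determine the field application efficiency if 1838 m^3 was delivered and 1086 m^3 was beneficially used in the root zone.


Ea = V_root / V_field * 100 = 1086 / 1838 * 100 = 59.0860%

59.0860 %


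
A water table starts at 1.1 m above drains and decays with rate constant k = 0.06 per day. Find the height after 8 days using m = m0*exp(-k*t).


m = m0 * exp(-k*t)
m = 1.1 * exp(-0.06 * 8)
m = 1.1 * exp(-0.4800)

0.6807 m


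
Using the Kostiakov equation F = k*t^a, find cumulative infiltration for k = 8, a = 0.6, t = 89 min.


F = k * t^a = 8 * 89^0.6
F = 8 * 14.778624

118.2290 mm


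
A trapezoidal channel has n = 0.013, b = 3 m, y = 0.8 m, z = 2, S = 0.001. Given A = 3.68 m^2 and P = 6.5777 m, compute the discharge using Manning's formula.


R = A/P = 3.68/6.5777 = 0.559466
Q = (1/0.013) * 3.68 * 0.559466^(2/3) * 0.001^0.5

6.0779 m^3/s


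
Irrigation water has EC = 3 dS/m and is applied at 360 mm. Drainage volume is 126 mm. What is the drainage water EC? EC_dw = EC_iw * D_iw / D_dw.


EC_dw = EC_iw * D_iw / D_dw
EC_dw = 3 * 360 / 126
EC_dw = 1080 / 126

8.5714 dS/m


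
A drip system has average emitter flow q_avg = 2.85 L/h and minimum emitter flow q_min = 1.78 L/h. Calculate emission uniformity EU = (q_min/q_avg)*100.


EU = (q_min/q_avg)*100 = (1.78/2.85)*100 = 62.4561%

62.4561 %


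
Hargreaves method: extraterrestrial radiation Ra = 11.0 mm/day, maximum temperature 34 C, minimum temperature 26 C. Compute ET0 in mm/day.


Tmean = (Tmax + Tmin)/2 = (34 + 26)/2 = 30.0
ET0 = 0.0023 * 11.0 * (30.0 + 17.8) * sqrt(34 - 26)
ET0 = 0.0023 * 11.0 * 47.8 * 2.828427

3.4205 mm/day


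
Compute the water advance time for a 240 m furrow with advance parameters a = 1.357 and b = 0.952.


t = (L/a)^(1/b)
t = (240/1.357)^(1/0.952)
t = 176.860722^(1/0.952)

229.5923 min


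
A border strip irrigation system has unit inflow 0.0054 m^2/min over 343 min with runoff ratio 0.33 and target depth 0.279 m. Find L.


L = q*t/((1+r)*Z)
L = 0.0054*343/((1+0.33)*0.279)
L = 1.8522/0.37107

4.9915 m


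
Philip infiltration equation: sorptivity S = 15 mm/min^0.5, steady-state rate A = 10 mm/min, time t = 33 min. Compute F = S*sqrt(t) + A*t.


F = S*sqrt(t) + A*t
F = 15*sqrt(33) + 10*33
F = 15*5.744563 + 330

416.1684 mm


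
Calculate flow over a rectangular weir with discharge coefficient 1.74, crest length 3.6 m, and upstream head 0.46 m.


Q = C * L * H^(3/2) = 1.74 * 3.6 * 0.46^1.5 = 1.74 * 3.6 * 0.311987

1.9543 m^3/s


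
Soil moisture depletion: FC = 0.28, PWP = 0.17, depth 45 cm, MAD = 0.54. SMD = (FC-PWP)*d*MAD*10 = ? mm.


SMD = (FC - PWP) * d * MAD * 10
SMD = (0.28 - 0.17) * 45 * 0.54 * 10
SMD = 0.1100 * 45 * 0.54 * 10

26.7300 mm


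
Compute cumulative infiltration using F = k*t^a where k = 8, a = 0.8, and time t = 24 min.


F = k * t^a = 8 * 24^0.8
F = 8 * 12.710686

101.6855 mm


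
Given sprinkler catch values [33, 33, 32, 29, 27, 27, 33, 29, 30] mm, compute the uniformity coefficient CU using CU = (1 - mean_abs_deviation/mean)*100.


mean = 30.333333 mm
MAD = 2.148148 mm
CU = (1 - 2.148148/30.333333)*100

92.9182 %


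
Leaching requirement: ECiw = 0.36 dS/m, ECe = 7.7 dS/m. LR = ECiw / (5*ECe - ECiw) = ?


LR = ECiw / (5*ECe - ECiw)
LR = 0.36 / (5*7.7 - 0.36)
LR = 0.36 / 38.1400

0.0094


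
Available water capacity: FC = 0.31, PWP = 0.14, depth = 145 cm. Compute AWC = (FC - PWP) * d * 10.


AWC = (FC - PWP) * d * 10
AWC = (0.31 - 0.14) * 145 * 10
AWC = 0.1700 * 145 * 10

246.5000 mm


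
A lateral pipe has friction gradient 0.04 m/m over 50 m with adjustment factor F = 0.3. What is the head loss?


hf = J * L * F = 0.04 * 50 * 0.3 = 0.6000 m

0.6000 m


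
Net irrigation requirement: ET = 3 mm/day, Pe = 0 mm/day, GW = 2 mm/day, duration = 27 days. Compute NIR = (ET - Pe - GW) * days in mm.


Daily deficit = ET - Pe - GW = 3 - 0 - 2 = 1 mm/day
NIR = 1 * 27 = 27 mm

27.0000 mm


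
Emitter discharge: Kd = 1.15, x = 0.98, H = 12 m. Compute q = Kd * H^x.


q = Kd * H^x = 1.15 * 12^0.98 = 1.15 * 11.418199

13.1309 L/h


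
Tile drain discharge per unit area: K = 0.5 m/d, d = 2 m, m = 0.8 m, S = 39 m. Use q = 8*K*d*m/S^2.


q = 8*K*d*m/S^2
q = 8*0.5*2*0.8/39^2
q = 6.4000 / 1521

0.0042 m/d


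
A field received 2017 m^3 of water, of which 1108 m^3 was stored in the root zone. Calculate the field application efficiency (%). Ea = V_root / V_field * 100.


Ea = V_root / V_field * 100 = 1108 / 2017 * 100 = 54.9331%

54.9331 %


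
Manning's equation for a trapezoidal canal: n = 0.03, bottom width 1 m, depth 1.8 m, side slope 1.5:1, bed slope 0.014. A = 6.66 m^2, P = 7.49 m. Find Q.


R = A/P = 6.66/7.49 = 0.889186
Q = (1/0.03) * 6.66 * 0.889186^(2/3) * 0.014^0.5

24.2891 m^3/s


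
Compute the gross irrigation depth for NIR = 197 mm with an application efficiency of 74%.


Ea = 74% = 0.74
GID = NIR / Ea = 197 / 0.74 = 266.2162 mm

266.2162 mm


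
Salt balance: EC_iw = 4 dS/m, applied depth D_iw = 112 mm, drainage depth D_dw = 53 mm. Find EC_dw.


EC_dw = EC_iw * D_iw / D_dw
EC_dw = 4 * 112 / 53
EC_dw = 448 / 53

8.4528 dS/m


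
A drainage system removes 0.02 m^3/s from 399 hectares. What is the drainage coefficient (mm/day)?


DC = Q * 86400 / (A * 10000) * 1000
DC = 0.02 * 86400 / (399 * 10000) * 1000
DC = 1728000.0000 / 3990000

0.4331 mm/day


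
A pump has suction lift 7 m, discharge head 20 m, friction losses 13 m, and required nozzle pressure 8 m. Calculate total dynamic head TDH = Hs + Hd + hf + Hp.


TDH = Hs + Hd + hf + Hp = 7 + 20 + 13 + 8 = 48

48 m


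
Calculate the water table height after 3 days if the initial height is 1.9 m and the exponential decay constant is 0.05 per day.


m = m0 * exp(-k*t)
m = 1.9 * exp(-0.05 * 3)
m = 1.9 * exp(-0.1500)

1.6353 m


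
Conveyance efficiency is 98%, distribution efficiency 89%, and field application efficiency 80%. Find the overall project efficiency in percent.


Ec = 0.98, Eb = 0.89, Ea = 0.8
E = 0.98 * 0.89 * 0.8 * 100 = 69.7760%

69.7760 %


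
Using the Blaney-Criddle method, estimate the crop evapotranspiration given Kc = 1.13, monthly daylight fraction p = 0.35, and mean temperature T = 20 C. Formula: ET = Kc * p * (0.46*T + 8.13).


ET = Kc * p * (0.46*T + 8.13)
ET = 1.13 * 0.35 * (0.46*20 + 8.13)
ET = 1.13 * 0.35 * 17.3300

6.8540 mm/day


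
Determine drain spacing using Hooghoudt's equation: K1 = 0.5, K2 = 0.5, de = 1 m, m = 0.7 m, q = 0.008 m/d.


S^2 = 8*K2*de*m/q + 4*K1*m^2/q
S^2 = 8*0.5*1*0.7/0.008 + 4*0.5*0.7^2/0.008
S = sqrt(472.5000)

21.7371 m


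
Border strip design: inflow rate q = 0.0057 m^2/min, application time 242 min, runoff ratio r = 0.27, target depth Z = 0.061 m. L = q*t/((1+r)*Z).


L = q*t/((1+r)*Z)
L = 0.0057*242/((1+0.27)*0.061)
L = 1.3794/0.07747

17.8056 m


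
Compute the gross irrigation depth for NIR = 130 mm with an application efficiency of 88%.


Ea = 88% = 0.88
GID = NIR / Ea = 130 / 0.88 = 147.7273 mm

147.7273 mm


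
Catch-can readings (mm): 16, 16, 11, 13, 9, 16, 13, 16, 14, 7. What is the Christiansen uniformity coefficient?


mean = 13.100000 mm
MAD = 2.500000 mm
CU = (1 - 2.500000/13.100000)*100

80.9160 %


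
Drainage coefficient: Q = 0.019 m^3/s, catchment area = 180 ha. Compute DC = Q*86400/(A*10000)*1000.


DC = Q * 86400 / (A * 10000) * 1000
DC = 0.019 * 86400 / (180 * 10000) * 1000
DC = 1641600.0000 / 1800000

0.9120 mm/day


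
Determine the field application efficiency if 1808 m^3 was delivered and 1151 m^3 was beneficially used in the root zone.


Ea = V_root / V_field * 100 = 1151 / 1808 * 100 = 63.6615%

63.6615 %


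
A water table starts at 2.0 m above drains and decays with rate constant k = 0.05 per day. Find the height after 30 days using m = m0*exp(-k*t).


m = m0 * exp(-k*t)
m = 2.0 * exp(-0.05 * 30)
m = 2.0 * exp(-1.5000)

0.4463 m


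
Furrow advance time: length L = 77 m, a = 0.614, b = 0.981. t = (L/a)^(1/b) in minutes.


t = (L/a)^(1/b)
t = (77/0.614)^(1/0.981)
t = 125.407166^(1/0.981)

137.7091 min


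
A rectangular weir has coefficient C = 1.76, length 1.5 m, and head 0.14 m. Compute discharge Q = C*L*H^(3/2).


Q = C * L * H^(3/2) = 1.76 * 1.5 * 0.14^1.5 = 1.76 * 1.5 * 0.052383

0.1383 m^3/s


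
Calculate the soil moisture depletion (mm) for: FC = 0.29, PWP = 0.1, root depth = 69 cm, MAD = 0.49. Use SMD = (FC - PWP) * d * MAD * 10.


SMD = (FC - PWP) * d * MAD * 10
SMD = (0.29 - 0.1) * 69 * 0.49 * 10
SMD = 0.1900 * 69 * 0.49 * 10

64.2390 mm


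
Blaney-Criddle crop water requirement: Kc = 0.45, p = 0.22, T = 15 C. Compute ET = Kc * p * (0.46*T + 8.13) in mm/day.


ET = Kc * p * (0.46*T + 8.13)
ET = 0.45 * 0.22 * (0.46*15 + 8.13)
ET = 0.45 * 0.22 * 15.0300

1.4880 mm/day


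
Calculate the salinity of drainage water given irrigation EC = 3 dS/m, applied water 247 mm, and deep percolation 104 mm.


EC_dw = EC_iw * D_iw / D_dw
EC_dw = 3 * 247 / 104
EC_dw = 741 / 104

7.1250 dS/m


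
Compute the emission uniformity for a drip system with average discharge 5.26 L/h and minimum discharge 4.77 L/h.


EU = (q_min/q_avg)*100 = (4.77/5.26)*100 = 90.6844%

90.6844 %


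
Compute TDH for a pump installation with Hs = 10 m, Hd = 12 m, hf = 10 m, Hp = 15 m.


TDH = Hs + Hd + hf + Hp = 10 + 12 + 10 + 15 = 47

47 m


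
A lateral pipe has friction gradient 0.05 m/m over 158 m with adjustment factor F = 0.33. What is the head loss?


hf = J * L * F = 0.05 * 158 * 0.33 = 2.6070 m

2.6070 m


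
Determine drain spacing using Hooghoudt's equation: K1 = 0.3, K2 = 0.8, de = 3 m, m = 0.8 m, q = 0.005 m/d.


S^2 = 8*K2*de*m/q + 4*K1*m^2/q
S^2 = 8*0.8*3*0.8/0.005 + 4*0.3*0.8^2/0.005
S = sqrt(3225.6000)

56.7944 m


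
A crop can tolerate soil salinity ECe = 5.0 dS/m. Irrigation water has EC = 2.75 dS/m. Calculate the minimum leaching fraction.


LR = ECiw / (5*ECe - ECiw)
LR = 2.75 / (5*5.0 - 2.75)
LR = 2.75 / 22.2500

0.1236


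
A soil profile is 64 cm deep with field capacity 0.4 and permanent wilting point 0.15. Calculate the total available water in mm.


AWC = (FC - PWP) * d * 10
AWC = (0.4 - 0.15) * 64 * 10
AWC = 0.2500 * 64 * 10

160.0000 mm


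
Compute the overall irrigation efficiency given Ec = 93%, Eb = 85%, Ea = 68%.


Ec = 0.93, Eb = 0.85, Ea = 0.68
E = 0.93 * 0.85 * 0.68 * 100 = 53.7540%

53.7540 %


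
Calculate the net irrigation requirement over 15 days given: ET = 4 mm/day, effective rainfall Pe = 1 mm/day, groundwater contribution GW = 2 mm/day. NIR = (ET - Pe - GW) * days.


Daily deficit = ET - Pe - GW = 4 - 1 - 2 = 1 mm/day
NIR = 1 * 15 = 15 mm

15.0000 mm


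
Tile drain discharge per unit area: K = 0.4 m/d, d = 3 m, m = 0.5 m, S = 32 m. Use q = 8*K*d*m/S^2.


q = 8*K*d*m/S^2
q = 8*0.4*3*0.5/32^2
q = 4.8000 / 1024

0.0047 m/d


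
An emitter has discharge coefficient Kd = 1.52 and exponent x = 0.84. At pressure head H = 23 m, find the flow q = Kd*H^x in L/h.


q = Kd * H^x = 1.52 * 23^0.84 = 1.52 * 13.926801

21.1687 L/h


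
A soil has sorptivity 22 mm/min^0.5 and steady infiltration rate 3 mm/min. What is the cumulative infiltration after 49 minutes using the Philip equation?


F = S*sqrt(t) + A*t
F = 22*sqrt(49) + 3*49
F = 22*7.000000 + 147

301.0000 mm


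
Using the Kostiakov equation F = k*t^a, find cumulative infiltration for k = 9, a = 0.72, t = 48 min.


F = k * t^a = 9 * 48^0.72
F = 9 * 16.236548

146.1289 mm


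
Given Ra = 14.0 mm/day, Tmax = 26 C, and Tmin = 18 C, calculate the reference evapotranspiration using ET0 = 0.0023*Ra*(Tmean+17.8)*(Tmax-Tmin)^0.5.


Tmean = (Tmax + Tmin)/2 = (26 + 18)/2 = 22.0
ET0 = 0.0023 * 14.0 * (22.0 + 17.8) * sqrt(26 - 18)
ET0 = 0.0023 * 14.0 * 39.8 * 2.828427

3.6248 mm/day


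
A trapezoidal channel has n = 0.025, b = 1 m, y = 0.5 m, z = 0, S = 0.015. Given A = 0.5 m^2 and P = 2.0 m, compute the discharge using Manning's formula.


R = A/P = 0.5/2.0 = 0.250000
Q = (1/0.025) * 0.5 * 0.250000^(2/3) * 0.015^0.5

0.9721 m^3/s


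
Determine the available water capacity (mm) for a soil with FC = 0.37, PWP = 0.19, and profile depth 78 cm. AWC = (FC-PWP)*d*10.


AWC = (FC - PWP) * d * 10
AWC = (0.37 - 0.19) * 78 * 10
AWC = 0.1800 * 78 * 10

140.4000 mm


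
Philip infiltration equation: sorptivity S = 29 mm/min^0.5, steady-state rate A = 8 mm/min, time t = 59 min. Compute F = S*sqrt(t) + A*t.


F = S*sqrt(t) + A*t
F = 29*sqrt(59) + 8*59
F = 29*7.681146 + 472

694.7532 mm


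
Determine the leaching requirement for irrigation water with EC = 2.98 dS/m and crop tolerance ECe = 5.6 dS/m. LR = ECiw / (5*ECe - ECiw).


LR = ECiw / (5*ECe - ECiw)
LR = 2.98 / (5*5.6 - 2.98)
LR = 2.98 / 25.0200

0.1191


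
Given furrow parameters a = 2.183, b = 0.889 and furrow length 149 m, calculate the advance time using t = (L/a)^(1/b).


t = (L/a)^(1/b)
t = (149/2.183)^(1/0.889)
t = 68.254695^(1/0.889)

115.6488 min


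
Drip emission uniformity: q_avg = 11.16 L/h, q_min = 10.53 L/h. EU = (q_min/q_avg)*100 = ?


EU = (q_min/q_avg)*100 = (10.53/11.16)*100 = 94.3548%

94.3548 %


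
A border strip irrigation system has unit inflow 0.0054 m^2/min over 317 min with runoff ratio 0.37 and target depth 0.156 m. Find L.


L = q*t/((1+r)*Z)
L = 0.0054*317/((1+0.37)*0.156)
L = 1.7118/0.21372

8.0095 m


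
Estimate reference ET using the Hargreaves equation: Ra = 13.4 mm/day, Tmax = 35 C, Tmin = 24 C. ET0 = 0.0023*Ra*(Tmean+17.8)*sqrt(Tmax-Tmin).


Tmean = (Tmax + Tmin)/2 = (35 + 24)/2 = 29.5
ET0 = 0.0023 * 13.4 * (29.5 + 17.8) * sqrt(35 - 24)
ET0 = 0.0023 * 13.4 * 47.3 * 3.316625

4.8349 mm/day


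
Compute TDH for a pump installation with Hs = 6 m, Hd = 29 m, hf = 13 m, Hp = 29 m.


TDH = Hs + Hd + hf + Hp = 6 + 29 + 13 + 29 = 77

77 m


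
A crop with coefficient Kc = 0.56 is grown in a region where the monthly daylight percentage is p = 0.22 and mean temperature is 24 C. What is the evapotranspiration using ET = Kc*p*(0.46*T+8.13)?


ET = Kc * p * (0.46*T + 8.13)
ET = 0.56 * 0.22 * (0.46*24 + 8.13)
ET = 0.56 * 0.22 * 19.1700

2.3617 mm/day


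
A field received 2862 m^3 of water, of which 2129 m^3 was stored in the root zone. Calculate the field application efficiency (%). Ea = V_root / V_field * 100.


Ea = V_root / V_field * 100 = 2129 / 2862 * 100 = 74.3885%

74.3885 %


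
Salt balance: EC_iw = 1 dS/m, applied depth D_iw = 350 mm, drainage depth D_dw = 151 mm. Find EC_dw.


EC_dw = EC_iw * D_iw / D_dw
EC_dw = 1 * 350 / 151
EC_dw = 350 / 151

2.3179 dS/m


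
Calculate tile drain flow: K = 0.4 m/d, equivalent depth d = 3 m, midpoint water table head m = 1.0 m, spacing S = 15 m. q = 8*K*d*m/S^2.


q = 8*K*d*m/S^2
q = 8*0.4*3*1.0/15^2
q = 9.6000 / 225

0.0427 m/d


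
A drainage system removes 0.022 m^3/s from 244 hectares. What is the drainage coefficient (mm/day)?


DC = Q * 86400 / (A * 10000) * 1000
DC = 0.022 * 86400 / (244 * 10000) * 1000
DC = 1900800.0000 / 2440000

0.7790 mm/day


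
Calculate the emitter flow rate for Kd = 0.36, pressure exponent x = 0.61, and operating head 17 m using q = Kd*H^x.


q = Kd * H^x = 0.36 * 17^0.61 = 0.36 * 5.630848

2.0271 L/h


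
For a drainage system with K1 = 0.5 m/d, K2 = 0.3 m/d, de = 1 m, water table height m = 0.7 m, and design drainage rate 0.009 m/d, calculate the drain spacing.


S^2 = 8*K2*de*m/q + 4*K1*m^2/q
S^2 = 8*0.3*1*0.7/0.009 + 4*0.5*0.7^2/0.009
S = sqrt(295.5556)

17.1917 m


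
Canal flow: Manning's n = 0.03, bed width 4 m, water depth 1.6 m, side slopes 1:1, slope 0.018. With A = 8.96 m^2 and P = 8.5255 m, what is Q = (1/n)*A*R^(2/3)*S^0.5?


R = A/P = 8.96/8.5255 = 1.050965
Q = (1/0.03) * 8.96 * 1.050965^(2/3) * 0.018^0.5

41.4205 m^3/s


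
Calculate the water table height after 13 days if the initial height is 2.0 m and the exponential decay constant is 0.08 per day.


m = m0 * exp(-k*t)
m = 2.0 * exp(-0.08 * 13)
m = 2.0 * exp(-1.0400)

0.7069 m


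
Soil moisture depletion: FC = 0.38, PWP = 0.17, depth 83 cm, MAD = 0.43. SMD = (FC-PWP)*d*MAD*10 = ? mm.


SMD = (FC - PWP) * d * MAD * 10
SMD = (0.38 - 0.17) * 83 * 0.43 * 10
SMD = 0.2100 * 83 * 0.43 * 10

74.9490 mm


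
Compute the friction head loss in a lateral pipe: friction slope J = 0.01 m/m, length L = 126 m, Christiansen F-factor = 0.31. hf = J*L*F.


hf = J * L * F = 0.01 * 126 * 0.31 = 0.3906 m

0.3906 m


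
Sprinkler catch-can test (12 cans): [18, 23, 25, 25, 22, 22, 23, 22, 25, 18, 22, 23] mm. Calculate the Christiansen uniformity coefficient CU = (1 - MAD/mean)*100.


mean = 22.333333 mm
MAD = 1.666667 mm
CU = (1 - 1.666667/22.333333)*100

92.5373 %


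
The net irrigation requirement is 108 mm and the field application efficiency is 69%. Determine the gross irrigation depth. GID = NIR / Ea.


Ea = 69% = 0.69
GID = NIR / Ea = 108 / 0.69 = 156.5217 mm

156.5217 mm


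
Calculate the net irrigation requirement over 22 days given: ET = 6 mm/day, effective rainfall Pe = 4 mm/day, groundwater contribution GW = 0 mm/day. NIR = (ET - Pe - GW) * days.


Daily deficit = ET - Pe - GW = 6 - 4 - 0 = 2 mm/day
NIR = 2 * 22 = 44 mm

44.0000 mm


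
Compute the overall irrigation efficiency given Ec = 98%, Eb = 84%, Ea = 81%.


Ec = 0.98, Eb = 0.84, Ea = 0.81
E = 0.98 * 0.84 * 0.81 * 100 = 66.6792%

66.6792 %


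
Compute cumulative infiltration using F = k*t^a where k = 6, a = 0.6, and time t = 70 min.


F = k * t^a = 6 * 70^0.6
F = 6 * 12.795546

76.7733 mm


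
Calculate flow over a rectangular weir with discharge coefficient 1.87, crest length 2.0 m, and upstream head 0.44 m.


Q = C * L * H^(3/2) = 1.87 * 2.0 * 0.44^1.5 = 1.87 * 2.0 * 0.291863

1.0916 m^3/s


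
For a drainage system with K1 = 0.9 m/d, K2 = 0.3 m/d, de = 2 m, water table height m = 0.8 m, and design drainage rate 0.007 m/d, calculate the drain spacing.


S^2 = 8*K2*de*m/q + 4*K1*m^2/q
S^2 = 8*0.3*2*0.8/0.007 + 4*0.9*0.8^2/0.007
S = sqrt(877.7143)

29.6262 m


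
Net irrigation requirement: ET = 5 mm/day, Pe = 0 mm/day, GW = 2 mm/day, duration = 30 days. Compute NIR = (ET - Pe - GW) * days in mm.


Daily deficit = ET - Pe - GW = 5 - 0 - 2 = 3 mm/day
NIR = 3 * 30 = 90 mm

90.0000 mm


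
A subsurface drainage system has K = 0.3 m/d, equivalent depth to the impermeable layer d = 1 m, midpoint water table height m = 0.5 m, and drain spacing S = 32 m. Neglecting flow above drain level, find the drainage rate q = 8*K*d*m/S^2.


q = 8*K*d*m/S^2
q = 8*0.3*1*0.5/32^2
q = 1.2000 / 1024

0.0012 m/d


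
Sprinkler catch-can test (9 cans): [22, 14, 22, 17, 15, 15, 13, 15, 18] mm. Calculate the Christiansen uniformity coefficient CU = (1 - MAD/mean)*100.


mean = 16.777778 mm
MAD = 2.641975 mm
CU = (1 - 2.641975/16.777778)*100

84.2531 %


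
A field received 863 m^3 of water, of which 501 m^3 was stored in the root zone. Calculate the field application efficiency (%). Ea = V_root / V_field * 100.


Ea = V_root / V_field * 100 = 501 / 863 * 100 = 58.0533%

58.0533 %


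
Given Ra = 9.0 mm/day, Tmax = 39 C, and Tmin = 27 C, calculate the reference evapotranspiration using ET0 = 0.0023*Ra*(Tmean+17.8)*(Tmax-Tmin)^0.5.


Tmean = (Tmax + Tmin)/2 = (39 + 27)/2 = 33.0
ET0 = 0.0023 * 9.0 * (33.0 + 17.8) * sqrt(39 - 27)
ET0 = 0.0023 * 9.0 * 50.8 * 3.464102

3.6427 mm/day


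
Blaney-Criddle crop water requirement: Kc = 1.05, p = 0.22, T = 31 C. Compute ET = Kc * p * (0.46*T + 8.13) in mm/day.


ET = Kc * p * (0.46*T + 8.13)
ET = 1.05 * 0.22 * (0.46*31 + 8.13)
ET = 1.05 * 0.22 * 22.3900

5.1721 mm/day


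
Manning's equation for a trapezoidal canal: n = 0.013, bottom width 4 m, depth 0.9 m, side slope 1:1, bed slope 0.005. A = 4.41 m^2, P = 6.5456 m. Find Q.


R = A/P = 4.41/6.5456 = 0.673735
Q = (1/0.013) * 4.41 * 0.673735^(2/3) * 0.005^0.5

18.4349 m^3/s


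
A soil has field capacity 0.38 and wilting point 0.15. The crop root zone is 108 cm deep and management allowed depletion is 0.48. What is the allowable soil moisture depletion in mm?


SMD = (FC - PWP) * d * MAD * 10
SMD = (0.38 - 0.15) * 108 * 0.48 * 10
SMD = 0.2300 * 108 * 0.48 * 10

119.2320 mm


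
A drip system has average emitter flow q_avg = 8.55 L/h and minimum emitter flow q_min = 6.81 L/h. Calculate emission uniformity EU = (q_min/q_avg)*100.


EU = (q_min/q_avg)*100 = (6.81/8.55)*100 = 79.6491%

79.6491 %


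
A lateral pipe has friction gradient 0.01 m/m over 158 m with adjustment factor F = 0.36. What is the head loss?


hf = J * L * F = 0.01 * 158 * 0.36 = 0.5688 m

0.5688 m


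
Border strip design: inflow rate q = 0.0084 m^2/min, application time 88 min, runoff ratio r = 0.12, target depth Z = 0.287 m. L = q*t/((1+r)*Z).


L = q*t/((1+r)*Z)
L = 0.0084*88/((1+0.12)*0.287)
L = 0.7392/0.32144

2.2997 m


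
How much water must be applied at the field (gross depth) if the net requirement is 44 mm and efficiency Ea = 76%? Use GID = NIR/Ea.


Ea = 76% = 0.76
GID = NIR / Ea = 44 / 0.76 = 57.8947 mm

57.8947 mm


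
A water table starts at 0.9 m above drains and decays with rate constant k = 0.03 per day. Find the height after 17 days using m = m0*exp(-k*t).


m = m0 * exp(-k*t)
m = 0.9 * exp(-0.03 * 17)
m = 0.9 * exp(-0.5100)

0.5404 m


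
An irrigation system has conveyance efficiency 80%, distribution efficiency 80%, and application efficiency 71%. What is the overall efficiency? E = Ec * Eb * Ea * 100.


Ec = 0.8, Eb = 0.8, Ea = 0.71
E = 0.8 * 0.8 * 0.71 * 100 = 45.4400%

45.4400 %


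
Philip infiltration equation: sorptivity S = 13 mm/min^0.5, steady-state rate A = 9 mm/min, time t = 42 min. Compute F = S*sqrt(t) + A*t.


F = S*sqrt(t) + A*t
F = 13*sqrt(42) + 9*42
F = 13*6.480741 + 378

462.2496 mm


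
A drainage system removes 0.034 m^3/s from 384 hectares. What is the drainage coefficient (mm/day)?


DC = Q * 86400 / (A * 10000) * 1000
DC = 0.034 * 86400 / (384 * 10000) * 1000
DC = 2937600.0000 / 3840000

0.7650 mm/day


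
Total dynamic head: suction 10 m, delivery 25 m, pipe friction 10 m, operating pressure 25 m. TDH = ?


TDH = Hs + Hd + hf + Hp = 10 + 25 + 10 + 25 = 70

70 m


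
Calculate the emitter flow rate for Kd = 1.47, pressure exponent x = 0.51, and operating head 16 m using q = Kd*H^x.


q = Kd * H^x = 1.47 * 16^0.51 = 1.47 * 4.112455

6.0453 L/h


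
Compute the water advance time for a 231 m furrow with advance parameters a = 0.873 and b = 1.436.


t = (L/a)^(1/b)
t = (231/0.873)^(1/1.436)
t = 264.604811^(1/1.436)

48.6458 min


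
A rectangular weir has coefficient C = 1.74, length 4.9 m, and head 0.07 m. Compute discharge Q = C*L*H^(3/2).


Q = C * L * H^(3/2) = 1.74 * 4.9 * 0.07^1.5 = 1.74 * 4.9 * 0.018520

0.1579 m^3/s


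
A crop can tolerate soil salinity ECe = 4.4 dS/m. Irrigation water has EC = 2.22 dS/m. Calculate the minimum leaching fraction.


LR = ECiw / (5*ECe - ECiw)
LR = 2.22 / (5*4.4 - 2.22)
LR = 2.22 / 19.7800

0.1122


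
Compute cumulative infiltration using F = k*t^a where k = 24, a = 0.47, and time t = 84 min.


F = k * t^a = 24 * 84^0.47
F = 24 * 8.024376

192.5850 mm


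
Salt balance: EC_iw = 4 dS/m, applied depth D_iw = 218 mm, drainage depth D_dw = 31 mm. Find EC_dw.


EC_dw = EC_iw * D_iw / D_dw
EC_dw = 4 * 218 / 31
EC_dw = 872 / 31

28.1290 dS/m


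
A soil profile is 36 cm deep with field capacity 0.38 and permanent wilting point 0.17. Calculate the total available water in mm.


AWC = (FC - PWP) * d * 10
AWC = (0.38 - 0.17) * 36 * 10
AWC = 0.2100 * 36 * 10

75.6000 mm


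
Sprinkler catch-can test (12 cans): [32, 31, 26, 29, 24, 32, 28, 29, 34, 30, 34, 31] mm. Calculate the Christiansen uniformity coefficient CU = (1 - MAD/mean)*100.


mean = 30.000000 mm
MAD = 2.333333 mm
CU = (1 - 2.333333/30.000000)*100

92.2222 %


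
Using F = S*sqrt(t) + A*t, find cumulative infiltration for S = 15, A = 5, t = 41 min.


F = S*sqrt(t) + A*t
F = 15*sqrt(41) + 5*41
F = 15*6.403124 + 205

301.0469 mm


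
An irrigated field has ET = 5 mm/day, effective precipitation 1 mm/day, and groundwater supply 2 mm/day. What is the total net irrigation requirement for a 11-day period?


Daily deficit = ET - Pe - GW = 5 - 1 - 2 = 2 mm/day
NIR = 2 * 11 = 22 mm

22.0000 mm


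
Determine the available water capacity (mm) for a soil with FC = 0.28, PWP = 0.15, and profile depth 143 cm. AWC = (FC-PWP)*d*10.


AWC = (FC - PWP) * d * 10
AWC = (0.28 - 0.15) * 143 * 10
AWC = 0.1300 * 143 * 10

185.9000 mm


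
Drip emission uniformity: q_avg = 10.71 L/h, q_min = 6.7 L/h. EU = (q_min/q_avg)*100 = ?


EU = (q_min/q_avg)*100 = (6.7/10.71)*100 = 62.5584%

62.5584 %


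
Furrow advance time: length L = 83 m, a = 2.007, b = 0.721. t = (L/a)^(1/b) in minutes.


t = (L/a)^(1/b)
t = (83/2.007)^(1/0.721)
t = 41.355257^(1/0.721)

174.6094 min


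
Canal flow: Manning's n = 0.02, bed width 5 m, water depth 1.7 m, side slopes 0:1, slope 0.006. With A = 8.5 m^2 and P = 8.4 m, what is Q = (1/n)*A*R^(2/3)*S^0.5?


R = A/P = 8.5/8.4 = 1.011905
Q = (1/0.02) * 8.5 * 1.011905^(2/3) * 0.006^0.5

33.1811 m^3/s


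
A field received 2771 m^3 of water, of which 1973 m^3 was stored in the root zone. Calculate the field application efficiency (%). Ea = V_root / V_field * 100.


Ea = V_root / V_field * 100 = 1973 / 2771 * 100 = 71.2017%

71.2017 %


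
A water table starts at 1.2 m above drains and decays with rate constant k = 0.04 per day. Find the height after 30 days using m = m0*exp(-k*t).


m = m0 * exp(-k*t)
m = 1.2 * exp(-0.04 * 30)
m = 1.2 * exp(-1.2000)

0.3614 m


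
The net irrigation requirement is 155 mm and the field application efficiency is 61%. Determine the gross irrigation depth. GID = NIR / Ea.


Ea = 61% = 0.61
GID = NIR / Ea = 155 / 0.61 = 254.0984 mm

254.0984 mm


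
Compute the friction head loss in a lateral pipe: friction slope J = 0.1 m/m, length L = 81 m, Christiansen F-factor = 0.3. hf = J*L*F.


hf = J * L * F = 0.1 * 81 * 0.3 = 2.4300 m

2.4300 m


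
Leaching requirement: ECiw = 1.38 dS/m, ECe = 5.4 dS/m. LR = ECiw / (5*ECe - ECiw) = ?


LR = ECiw / (5*ECe - ECiw)
LR = 1.38 / (5*5.4 - 1.38)
LR = 1.38 / 25.6200

0.0539


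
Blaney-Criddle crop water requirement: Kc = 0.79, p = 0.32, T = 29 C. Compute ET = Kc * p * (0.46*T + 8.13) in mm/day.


ET = Kc * p * (0.46*T + 8.13)
ET = 0.79 * 0.32 * (0.46*29 + 8.13)
ET = 0.79 * 0.32 * 21.4700

5.4276 mm/day


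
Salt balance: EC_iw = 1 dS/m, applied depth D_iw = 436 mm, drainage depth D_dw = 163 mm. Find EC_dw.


EC_dw = EC_iw * D_iw / D_dw
EC_dw = 1 * 436 / 163
EC_dw = 436 / 163

2.6748 dS/m


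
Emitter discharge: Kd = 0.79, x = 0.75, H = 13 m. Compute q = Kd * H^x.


q = Kd * H^x = 0.79 * 13^0.75 = 0.79 * 6.846325

5.4086 L/h


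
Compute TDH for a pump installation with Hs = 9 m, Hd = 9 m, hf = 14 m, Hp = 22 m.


TDH = Hs + Hd + hf + Hp = 9 + 9 + 14 + 22 = 54

54 m
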